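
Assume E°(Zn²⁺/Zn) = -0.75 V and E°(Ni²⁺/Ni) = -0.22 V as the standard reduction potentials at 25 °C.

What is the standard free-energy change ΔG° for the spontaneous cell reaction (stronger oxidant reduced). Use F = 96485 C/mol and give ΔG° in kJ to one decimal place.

-102.3 kJ

Ni²⁺/Ni (E° = -0.22 V) is the cathode; Zn²⁺/Zn (E° = -0.75 V) is the anode, so E°cell = +0.53 V.
Balancing electrons gives n = 2 (lcm of 2 and 2).
ΔG° = −nFE° = −(2)(96485)(+0.53) = -102,274 J = -102.3 kJ.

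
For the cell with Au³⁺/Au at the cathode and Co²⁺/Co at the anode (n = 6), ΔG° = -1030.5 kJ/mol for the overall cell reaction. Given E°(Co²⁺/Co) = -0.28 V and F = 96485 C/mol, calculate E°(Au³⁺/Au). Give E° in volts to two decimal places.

E°cell = −ΔG°/(nF) = −(-1030.5×10³)/((6)(96485)) = +1.780 V.
Since Au³⁺/Au is the cathode and Co²⁺/Co the anode, E°cell = E°(Au³⁺/Au) − E°(Co²⁺/Co).
So E°(Au³⁺/Au) = E°cell + E°(Co²⁺/Co) = +1.780 + (-0.28) = +1.50 V.

+1.50 V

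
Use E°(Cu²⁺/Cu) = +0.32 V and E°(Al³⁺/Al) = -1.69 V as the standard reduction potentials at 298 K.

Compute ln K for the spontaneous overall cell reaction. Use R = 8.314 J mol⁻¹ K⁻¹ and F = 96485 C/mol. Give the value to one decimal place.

469.7

Cathode: Cu²⁺/Cu; anode: Al³⁺/Al. E°cell = (+0.32) − (-1.69) = +2.01 V, with n = 6.
ΔG° = −nFE° = −RT ln K, so ln K = nFE°/(RT) = (6)(96485)(+2.01) / ((8.314)(298)) = 469.657.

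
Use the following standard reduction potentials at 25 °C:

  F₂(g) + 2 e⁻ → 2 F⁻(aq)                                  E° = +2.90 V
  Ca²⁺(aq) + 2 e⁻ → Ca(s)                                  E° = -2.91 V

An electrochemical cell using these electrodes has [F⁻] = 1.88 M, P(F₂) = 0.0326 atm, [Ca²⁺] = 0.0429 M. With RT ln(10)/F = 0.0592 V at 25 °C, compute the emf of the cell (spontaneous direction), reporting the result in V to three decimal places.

+5.790 V

F₂/F⁻ is the cathode (higher E°), Ca²⁺/Ca the anode: E°cell = +2.90 − (-2.91) = +5.81 V, n = 2.
Overall: F₂(g) + Ca(s) → 2 F⁻(aq) + Ca²⁺(aq)
Q = [F⁻]^2·[Ca²⁺] / (P(F₂)); log Q = 0.668.
E = E° − (0.0592/n) log Q = +5.81 − (0.0592/2)(0.668) = +5.790 V.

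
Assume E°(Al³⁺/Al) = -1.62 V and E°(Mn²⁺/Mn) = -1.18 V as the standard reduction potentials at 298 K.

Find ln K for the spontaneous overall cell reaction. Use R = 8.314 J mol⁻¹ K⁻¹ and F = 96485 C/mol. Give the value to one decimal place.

Cathode: Mn²⁺/Mn; anode: Al³⁺/Al. E°cell = (-1.18) − (-1.62) = +0.44 V, with n = 6.
ΔG° = −nFE° = −RT ln K, so ln K = nFE°/(RT) = (6)(96485)(+0.44) / ((8.314)(298)) = 102.810.

102.8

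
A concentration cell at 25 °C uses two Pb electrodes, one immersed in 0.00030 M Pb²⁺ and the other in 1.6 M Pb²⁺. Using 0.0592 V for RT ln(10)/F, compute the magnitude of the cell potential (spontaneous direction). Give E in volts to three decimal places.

For a concentration cell E°cell = 0. The 1.6 M side is the cathode (reduction is favoured where [Pb²⁺] is higher).
With n = 2, E = −(0.0592/2) log([Pb²⁺]ₐₙ/[Pb²⁺]꜀ₐₜ) = −(0.0592/2) log(0.0003/1.6) = −(0.0592/2)(-3.727) = +0.110 V.

+0.110 V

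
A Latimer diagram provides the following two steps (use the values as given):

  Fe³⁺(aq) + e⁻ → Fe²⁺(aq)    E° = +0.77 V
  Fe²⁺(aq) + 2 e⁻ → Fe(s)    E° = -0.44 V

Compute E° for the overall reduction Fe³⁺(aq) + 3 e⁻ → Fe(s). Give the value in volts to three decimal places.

Standard free energies of sequential steps add: ΔG°₃ = ΔG°₁ + ΔG°₂, so n₃E°₃ = n₁E°₁ + n₂E°₂.
E°₃ = (1×+0.77 + 2×-0.44) / 3 = (-0.110) / 3 = -0.037 V.

-0.037 V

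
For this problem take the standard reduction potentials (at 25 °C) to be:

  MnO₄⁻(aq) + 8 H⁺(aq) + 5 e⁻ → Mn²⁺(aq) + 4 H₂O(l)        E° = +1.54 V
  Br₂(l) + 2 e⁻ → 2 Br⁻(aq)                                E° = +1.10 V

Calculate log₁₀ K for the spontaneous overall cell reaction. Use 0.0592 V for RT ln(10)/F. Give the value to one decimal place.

Cathode: MnO₄⁻/Mn²⁺; anode: Br₂/Br⁻. E°cell = +0.44 V, n = 10.
log K = nE°cell / 0.0592 = (10)(+0.44) / 0.0592 = 74.3.

74.3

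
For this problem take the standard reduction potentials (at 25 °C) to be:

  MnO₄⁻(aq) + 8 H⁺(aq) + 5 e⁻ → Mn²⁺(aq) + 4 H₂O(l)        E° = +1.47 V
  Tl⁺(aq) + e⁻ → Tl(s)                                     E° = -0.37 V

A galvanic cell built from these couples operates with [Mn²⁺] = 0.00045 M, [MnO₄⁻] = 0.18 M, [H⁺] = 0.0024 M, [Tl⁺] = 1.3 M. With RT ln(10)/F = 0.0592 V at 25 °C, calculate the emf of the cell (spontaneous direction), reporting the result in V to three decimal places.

MnO₄⁻/Mn²⁺ is the cathode (higher E°), Tl⁺/Tl the anode: E°cell = +1.47 − (-0.37) = +1.84 V, n = 5.
Overall: MnO₄⁻(aq) + 8 H⁺(aq) + 5 Tl(s) → Mn²⁺(aq) + 4 H₂O(l) + 5 Tl⁺(aq)
Q = [Mn²⁺]·[Tl⁺]^5 / ([MnO₄⁻]·[H⁺]^8); log Q = 18.926.
E = E° − (0.0592/n) log Q = +1.84 − (0.0592/5)(18.926) = +1.616 V.

+1.616 V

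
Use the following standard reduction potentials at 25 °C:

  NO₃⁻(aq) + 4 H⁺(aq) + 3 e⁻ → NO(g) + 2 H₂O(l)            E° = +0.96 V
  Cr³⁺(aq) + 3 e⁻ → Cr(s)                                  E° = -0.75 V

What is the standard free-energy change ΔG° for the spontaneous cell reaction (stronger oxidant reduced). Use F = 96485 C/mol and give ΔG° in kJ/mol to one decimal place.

NO₃⁻/NO (E° = +0.96 V) is the cathode; Cr³⁺/Cr (E° = -0.75 V) is the anode, so E°cell = +1.71 V.
Balancing electrons gives n = 3 (lcm of 3 and 3).
ΔG° = −nFE° = −(3)(96485)(+1.71) = -494,968 J = -495.0 kJ/mol.

-495.0 kJ/mol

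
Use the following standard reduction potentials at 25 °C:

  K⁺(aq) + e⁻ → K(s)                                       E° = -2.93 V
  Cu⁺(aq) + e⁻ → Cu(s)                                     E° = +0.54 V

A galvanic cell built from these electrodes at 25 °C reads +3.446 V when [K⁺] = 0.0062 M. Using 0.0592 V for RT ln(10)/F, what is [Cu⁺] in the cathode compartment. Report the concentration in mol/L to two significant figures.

Cu⁺/Cu is the cathode, K⁺/K the anode: E°cell = +3.47 V, n = 1.
Overall reaction: Cu⁺(aq) + K(s) → Cu(s) + K⁺(aq); Q = [K⁺]^1/[Cu⁺]^1.
From E = E° − (0.0592/n) log Q: log Q = (E° − E)·n/0.0592 = (+3.47 − (+3.446))·1/0.0592 = 0.4054.
So 1·log[Cu⁺] = 1·log(0.0062) − log Q = -2.2076 − (0.4054) = -2.6130; [Cu⁺] = 10^(-2.6130) ≈ 0.0024 M.

0.0024 M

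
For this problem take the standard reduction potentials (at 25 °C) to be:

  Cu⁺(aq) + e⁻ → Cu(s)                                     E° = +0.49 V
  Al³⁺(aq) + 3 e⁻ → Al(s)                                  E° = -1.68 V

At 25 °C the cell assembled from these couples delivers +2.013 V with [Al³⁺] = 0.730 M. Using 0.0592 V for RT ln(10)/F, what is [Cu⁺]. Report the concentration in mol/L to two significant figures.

0.0020 M

Cu⁺/Cu is the cathode, Al³⁺/Al the anode: E°cell = +2.17 V, n = 3.
Overall reaction: 3 Cu⁺(aq) + Al(s) → 3 Cu(s) + Al³⁺(aq); Q = [Al³⁺]^1/[Cu⁺]^3.
From E = E° − (0.0592/n) log Q: log Q = (E° − E)·n/0.0592 = (+2.17 − (+2.013))·3/0.0592 = 7.9561.
So 3·log[Cu⁺] = 1·log(0.73) − log Q = -0.1367 − (7.9561) = -8.0928; log[Cu⁺] = -8.0928 / 3 = -2.6976; [Cu⁺] = 10^(-2.6976) ≈ 0.0020 M.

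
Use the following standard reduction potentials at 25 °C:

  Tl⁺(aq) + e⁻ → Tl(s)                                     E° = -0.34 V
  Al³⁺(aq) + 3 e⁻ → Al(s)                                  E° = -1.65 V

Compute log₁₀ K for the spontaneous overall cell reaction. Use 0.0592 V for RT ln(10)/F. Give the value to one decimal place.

66.4

Cathode: Tl⁺/Tl; anode: Al³⁺/Al. E°cell = +1.31 V, n = 3.
log K = nE°cell / 0.0592 = (3)(+1.31) / 0.0592 = 66.4.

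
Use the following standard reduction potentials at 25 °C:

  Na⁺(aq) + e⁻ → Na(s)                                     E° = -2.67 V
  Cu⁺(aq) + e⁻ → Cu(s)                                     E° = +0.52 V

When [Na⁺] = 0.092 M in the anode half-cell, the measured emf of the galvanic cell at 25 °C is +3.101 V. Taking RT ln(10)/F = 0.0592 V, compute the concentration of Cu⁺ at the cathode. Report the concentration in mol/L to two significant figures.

Cu⁺/Cu is the cathode, Na⁺/Na the anode: E°cell = +3.19 V, n = 1.
Overall reaction: Cu⁺(aq) + Na(s) → Cu(s) + Na⁺(aq); Q = [Na⁺]^1/[Cu⁺]^1.
From E = E° − (0.0592/n) log Q: log Q = (E° − E)·n/0.0592 = (+3.19 − (+3.101))·1/0.0592 = 1.5034.
So 1·log[Cu⁺] = 1·log(0.092) − log Q = -1.0362 − (1.5034) = -2.5396; [Cu⁺] = 10^(-2.5396) ≈ 0.0029 M.

0.0029 M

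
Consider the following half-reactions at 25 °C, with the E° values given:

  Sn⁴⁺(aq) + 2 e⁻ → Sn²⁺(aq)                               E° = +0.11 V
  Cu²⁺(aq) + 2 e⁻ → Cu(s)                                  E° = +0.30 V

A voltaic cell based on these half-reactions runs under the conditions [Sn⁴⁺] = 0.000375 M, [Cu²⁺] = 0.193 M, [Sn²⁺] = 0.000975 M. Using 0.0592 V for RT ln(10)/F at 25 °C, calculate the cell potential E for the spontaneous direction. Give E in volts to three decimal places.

+0.181 V

Cu²⁺/Cu is the cathode (higher E°), Sn⁴⁺/Sn²⁺ the anode: E°cell = +0.30 − (+0.11) = +0.19 V, n = 2.
Overall: Cu²⁺(aq) + Sn²⁺(aq) → Cu(s) + Sn⁴⁺(aq)
Q = [Sn⁴⁺] / ([Cu²⁺]·[Sn²⁺]); log Q = 0.299.
E = E° − (0.0592/n) log Q = +0.19 − (0.0592/2)(0.299) = +0.181 V.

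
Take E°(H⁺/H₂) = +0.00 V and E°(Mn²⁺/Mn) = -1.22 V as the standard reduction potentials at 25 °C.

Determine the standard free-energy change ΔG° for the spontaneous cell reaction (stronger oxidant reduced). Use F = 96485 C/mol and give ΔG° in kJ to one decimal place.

H⁺/H₂ (E° = +0.00 V) is the cathode; Mn²⁺/Mn (E° = -1.22 V) is the anode, so E°cell = +1.22 V.
Balancing electrons gives n = 2 (lcm of 2 and 2).
ΔG° = −nFE° = −(2)(96485)(+1.22) = -235,423 J = -235.4 kJ.

-235.4 kJ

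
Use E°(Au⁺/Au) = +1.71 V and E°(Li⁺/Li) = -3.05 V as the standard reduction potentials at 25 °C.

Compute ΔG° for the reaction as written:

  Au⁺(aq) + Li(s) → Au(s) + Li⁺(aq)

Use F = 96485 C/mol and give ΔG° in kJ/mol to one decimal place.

As written, Au⁺/Au is reduced (cathode) and Li⁺/Li is oxidised (anode), so E°cell = (+1.71) − (-3.05) = +4.76 V.
Balancing electrons gives n = 1.
ΔG° = −nFE° = −(1)(96485)(+4.76) = -459,269 J = -459.3 kJ/mol.

-459.3 kJ/mol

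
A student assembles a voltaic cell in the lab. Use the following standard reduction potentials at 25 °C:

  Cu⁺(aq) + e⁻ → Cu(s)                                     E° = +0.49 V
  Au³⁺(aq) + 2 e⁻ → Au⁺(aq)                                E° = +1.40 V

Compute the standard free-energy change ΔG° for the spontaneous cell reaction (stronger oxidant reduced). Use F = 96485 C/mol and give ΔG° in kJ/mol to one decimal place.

Au³⁺/Au⁺ (E° = +1.40 V) is the cathode; Cu⁺/Cu (E° = +0.49 V) is the anode, so E°cell = +0.91 V.
Balancing electrons gives n = 2 (lcm of 2 and 1).
ΔG° = −nFE° = −(2)(96485)(+0.91) = -175,603 J = -175.6 kJ/mol.

-175.6 kJ/mol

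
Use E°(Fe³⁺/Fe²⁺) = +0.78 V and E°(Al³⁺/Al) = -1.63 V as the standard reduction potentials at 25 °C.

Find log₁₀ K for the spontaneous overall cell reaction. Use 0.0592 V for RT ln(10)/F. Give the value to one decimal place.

122.1

Cathode: Fe³⁺/Fe²⁺; anode: Al³⁺/Al. E°cell = +2.41 V, n = 3.
log K = nE°cell / 0.0592 = (3)(+2.41) / 0.0592 = 122.1.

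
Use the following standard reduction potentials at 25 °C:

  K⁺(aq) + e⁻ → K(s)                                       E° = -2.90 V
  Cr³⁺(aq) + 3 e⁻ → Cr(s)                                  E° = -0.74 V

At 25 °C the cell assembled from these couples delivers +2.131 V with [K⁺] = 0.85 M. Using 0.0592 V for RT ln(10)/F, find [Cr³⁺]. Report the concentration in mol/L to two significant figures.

0.021 M

Cr³⁺/Cr is the cathode, K⁺/K the anode: E°cell = +2.16 V, n = 3.
Overall reaction: Cr³⁺(aq) + 3 K(s) → Cr(s) + 3 K⁺(aq); Q = [K⁺]^3/[Cr³⁺]^1.
From E = E° − (0.0592/n) log Q: log Q = (E° − E)·n/0.0592 = (+2.16 − (+2.131))·3/0.0592 = 1.4696.
So 1·log[Cr³⁺] = 3·log(0.85) − log Q = -0.2117 − (1.4696) = -1.6813; [Cr³⁺] = 10^(-1.6813) ≈ 0.021 M.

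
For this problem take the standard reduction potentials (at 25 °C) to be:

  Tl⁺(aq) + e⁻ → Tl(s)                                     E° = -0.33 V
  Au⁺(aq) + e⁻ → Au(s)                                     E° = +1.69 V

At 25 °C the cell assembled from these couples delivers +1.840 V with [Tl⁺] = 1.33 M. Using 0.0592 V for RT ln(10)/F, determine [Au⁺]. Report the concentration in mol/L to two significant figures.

0.0012 M

Au⁺/Au is the cathode, Tl⁺/Tl the anode: E°cell = +2.02 V, n = 1.
Overall reaction: Au⁺(aq) + Tl(s) → Au(s) + Tl⁺(aq); Q = [Tl⁺]^1/[Au⁺]^1.
From E = E° − (0.0592/n) log Q: log Q = (E° − E)·n/0.0592 = (+2.02 − (+1.840))·1/0.0592 = 3.0405.
So 1·log[Au⁺] = 1·log(1.33) − log Q = 0.1239 − (3.0405) = -2.9166; [Au⁺] = 10^(-2.9166) ≈ 0.0012 M.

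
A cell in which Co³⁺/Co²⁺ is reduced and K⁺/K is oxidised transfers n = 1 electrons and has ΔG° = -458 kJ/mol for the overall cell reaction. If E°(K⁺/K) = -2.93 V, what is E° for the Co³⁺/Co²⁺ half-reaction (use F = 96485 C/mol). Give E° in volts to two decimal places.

E°cell = −ΔG°/(nF) = −(-458×10³)/((1)(96485)) = +4.747 V.
Since Co³⁺/Co²⁺ is the cathode and K⁺/K the anode, E°cell = E°(Co³⁺/Co²⁺) − E°(K⁺/K).
So E°(Co³⁺/Co²⁺) = E°cell + E°(K⁺/K) = +4.747 + (-2.93) = +1.82 V.

+1.82 V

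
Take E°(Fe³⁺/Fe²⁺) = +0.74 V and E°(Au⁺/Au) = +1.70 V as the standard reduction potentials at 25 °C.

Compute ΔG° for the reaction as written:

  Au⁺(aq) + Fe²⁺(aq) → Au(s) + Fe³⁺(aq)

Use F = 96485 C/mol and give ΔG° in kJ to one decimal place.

-92.6 kJ

As written, Au⁺/Au is reduced (cathode) and Fe³⁺/Fe²⁺ is oxidised (anode), so E°cell = (+1.70) − (+0.74) = +0.96 V.
Balancing electrons gives n = 1.
ΔG° = −nFE° = −(1)(96485)(+0.96) = -92,626 J = -92.6 kJ.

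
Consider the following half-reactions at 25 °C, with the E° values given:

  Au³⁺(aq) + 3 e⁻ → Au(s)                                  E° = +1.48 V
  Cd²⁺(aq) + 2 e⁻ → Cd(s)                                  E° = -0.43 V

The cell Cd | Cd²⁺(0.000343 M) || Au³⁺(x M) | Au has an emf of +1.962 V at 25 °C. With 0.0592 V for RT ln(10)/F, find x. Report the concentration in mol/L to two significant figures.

0.0027 M

Au³⁺/Au is the cathode, Cd²⁺/Cd the anode: E°cell = +1.91 V, n = 6.
Overall reaction: 2 Au³⁺(aq) + 3 Cd(s) → 2 Au(s) + 3 Cd²⁺(aq); Q = [Cd²⁺]^3/[Au³⁺]^2.
From E = E° − (0.0592/n) log Q: log Q = (E° − E)·n/0.0592 = (+1.91 − (+1.962))·6/0.0592 = -5.2703.
So 2·log[Au³⁺] = 3·log(0.000343) − log Q = -10.3941 − (-5.2703) = -5.1238; log[Au³⁺] = -5.1238 / 2 = -2.5619; [Au³⁺] = 10^(-2.5619) ≈ 0.0027 M.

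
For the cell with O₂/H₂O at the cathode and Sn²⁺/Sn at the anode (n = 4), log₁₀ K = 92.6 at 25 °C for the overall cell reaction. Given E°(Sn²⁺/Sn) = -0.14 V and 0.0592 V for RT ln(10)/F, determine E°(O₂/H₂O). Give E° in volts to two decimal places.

E°cell = (0.0592/n)·log K = (0.0592/4)(92.6) = +1.370 V.
Since O₂/H₂O is the cathode and Sn²⁺/Sn the anode, E°cell = E°(O₂/H₂O) − E°(Sn²⁺/Sn).
So E°(O₂/H₂O) = E°cell + E°(Sn²⁺/Sn) = +1.370 + (-0.14) = +1.23 V.

+1.23 V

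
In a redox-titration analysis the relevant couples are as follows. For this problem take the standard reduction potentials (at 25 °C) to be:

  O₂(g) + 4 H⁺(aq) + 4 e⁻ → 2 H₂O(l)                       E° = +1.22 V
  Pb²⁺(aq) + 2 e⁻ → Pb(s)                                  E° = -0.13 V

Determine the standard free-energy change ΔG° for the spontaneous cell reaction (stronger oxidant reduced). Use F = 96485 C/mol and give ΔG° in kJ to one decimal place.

O₂/H₂O (E° = +1.22 V) is the cathode; Pb²⁺/Pb (E° = -0.13 V) is the anode, so E°cell = +1.35 V.
Balancing electrons gives n = 4 (lcm of 4 and 2).
ΔG° = −nFE° = −(4)(96485)(+1.35) = -521,019 J = -521.0 kJ.

-521.0 kJ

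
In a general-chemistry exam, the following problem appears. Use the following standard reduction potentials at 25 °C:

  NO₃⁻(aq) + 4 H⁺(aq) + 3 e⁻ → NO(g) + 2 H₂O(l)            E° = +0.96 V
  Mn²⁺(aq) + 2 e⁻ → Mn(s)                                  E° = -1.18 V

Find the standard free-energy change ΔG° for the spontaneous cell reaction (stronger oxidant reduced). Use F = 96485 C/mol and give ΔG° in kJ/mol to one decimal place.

-1238.9 kJ/mol

NO₃⁻/NO (E° = +0.96 V) is the cathode; Mn²⁺/Mn (E° = -1.18 V) is the anode, so E°cell = +2.14 V.
Balancing electrons gives n = 6 (lcm of 3 and 2).
ΔG° = −nFE° = −(6)(96485)(+2.14) = -1,238,867 J = -1238.9 kJ/mol.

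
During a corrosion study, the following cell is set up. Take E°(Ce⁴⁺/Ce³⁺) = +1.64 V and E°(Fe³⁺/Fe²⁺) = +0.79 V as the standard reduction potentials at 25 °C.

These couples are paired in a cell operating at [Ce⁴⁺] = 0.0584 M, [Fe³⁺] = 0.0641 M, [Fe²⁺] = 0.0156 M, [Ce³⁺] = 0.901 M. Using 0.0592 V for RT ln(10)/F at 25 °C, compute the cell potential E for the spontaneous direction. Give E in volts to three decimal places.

+0.743 V

Ce⁴⁺/Ce³⁺ is the cathode (higher E°), Fe³⁺/Fe²⁺ the anode: E°cell = +1.64 − (+0.79) = +0.85 V, n = 1.
Overall: Ce⁴⁺(aq) + Fe²⁺(aq) → Ce³⁺(aq) + Fe³⁺(aq)
Q = [Ce³⁺]·[Fe³⁺] / ([Ce⁴⁺]·[Fe²⁺]); log Q = 1.802.
E = E° − (0.0592/n) log Q = +0.85 − (0.0592/1)(1.802) = +0.743 V.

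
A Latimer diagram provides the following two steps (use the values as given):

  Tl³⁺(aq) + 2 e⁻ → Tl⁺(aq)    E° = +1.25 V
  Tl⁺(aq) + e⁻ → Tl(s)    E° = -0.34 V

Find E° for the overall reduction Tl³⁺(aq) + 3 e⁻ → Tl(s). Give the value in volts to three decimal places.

+0.720 V

Standard free energies of sequential steps add: ΔG°₃ = ΔG°₁ + ΔG°₂, so n₃E°₃ = n₁E°₁ + n₂E°₂.
E°₃ = (2×+1.25 + 1×-0.34) / 3 = (+2.160) / 3 = +0.720 V.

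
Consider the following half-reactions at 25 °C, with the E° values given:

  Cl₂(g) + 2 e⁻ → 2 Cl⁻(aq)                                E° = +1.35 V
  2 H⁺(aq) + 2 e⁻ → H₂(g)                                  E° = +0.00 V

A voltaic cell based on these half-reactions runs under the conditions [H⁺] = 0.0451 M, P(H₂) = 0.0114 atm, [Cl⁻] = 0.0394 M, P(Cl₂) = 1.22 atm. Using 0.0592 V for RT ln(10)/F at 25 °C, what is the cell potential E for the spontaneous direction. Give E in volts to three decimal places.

Cl₂/Cl⁻ is the cathode (higher E°), H⁺/H₂ the anode: E°cell = +1.35 − (+0.00) = +1.35 V, n = 2.
Overall: Cl₂(g) + H₂(g) → 2 Cl⁻(aq) + 2 H⁺(aq)
Q = [Cl⁻]^2·[H⁺]^2 / (P(Cl₂)·P(H₂)); log Q = -3.644.
E = E° − (0.0592/n) log Q = +1.35 − (0.0592/2)(-3.644) = +1.458 V.

+1.458 V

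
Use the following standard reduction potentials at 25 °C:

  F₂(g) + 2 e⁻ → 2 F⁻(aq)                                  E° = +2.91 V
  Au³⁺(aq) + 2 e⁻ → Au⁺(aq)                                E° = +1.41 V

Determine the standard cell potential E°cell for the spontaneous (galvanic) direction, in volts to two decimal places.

The F₂/F⁻ couple has the higher reduction potential, so it is the cathode; Au³⁺/Au⁺ is oxidised at the anode.
E°cell = E°(cathode) − E°(anode) = (+2.91) − (+1.41) = +1.50 V.
Since E°cell > 0, the reaction is spontaneous under standard conditions.

+1.50 V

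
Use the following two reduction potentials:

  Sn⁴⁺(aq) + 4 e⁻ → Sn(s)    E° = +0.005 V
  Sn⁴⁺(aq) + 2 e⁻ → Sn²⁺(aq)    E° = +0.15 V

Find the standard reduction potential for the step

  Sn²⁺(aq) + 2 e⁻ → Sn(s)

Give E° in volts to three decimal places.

Sequential free energies add, so n₃E°₃ = n₁E°₁ + n₂E°₂.
With n₃ = 4, and the known step contributing 2×(+0.15) V, the unknown satisfies 2·E° = 4×(+0.005) − 2×(+0.15) = -0.280.
E° = -0.280 / 2 = -0.140 V.

-0.140 V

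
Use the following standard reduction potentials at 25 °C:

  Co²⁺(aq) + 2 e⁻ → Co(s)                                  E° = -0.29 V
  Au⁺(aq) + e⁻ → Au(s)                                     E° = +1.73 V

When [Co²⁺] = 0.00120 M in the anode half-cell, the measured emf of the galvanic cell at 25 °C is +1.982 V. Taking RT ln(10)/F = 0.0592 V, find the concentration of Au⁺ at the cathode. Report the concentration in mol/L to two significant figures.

Au⁺/Au is the cathode, Co²⁺/Co the anode: E°cell = +2.02 V, n = 2.
Overall reaction: 2 Au⁺(aq) + Co(s) → 2 Au(s) + Co²⁺(aq); Q = [Co²⁺]^1/[Au⁺]^2.
From E = E° − (0.0592/n) log Q: log Q = (E° − E)·n/0.0592 = (+2.02 − (+1.982))·2/0.0592 = 1.2838.
So 2·log[Au⁺] = 1·log(0.0012) − log Q = -2.9208 − (1.2838) = -4.2046; log[Au⁺] = -4.2046 / 2 = -2.1023; [Au⁺] = 10^(-2.1023) ≈ 0.0079 M.

0.0079 M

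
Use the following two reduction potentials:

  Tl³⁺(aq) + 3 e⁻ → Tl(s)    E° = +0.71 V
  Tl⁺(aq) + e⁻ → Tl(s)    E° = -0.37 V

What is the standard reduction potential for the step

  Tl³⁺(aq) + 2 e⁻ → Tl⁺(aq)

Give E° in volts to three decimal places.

Sequential free energies add, so n₃E°₃ = n₁E°₁ + n₂E°₂.
With n₃ = 3, and the known step contributing 1×(-0.37) V, the unknown satisfies 2·E° = 3×(+0.71) − 1×(-0.37) = +2.500.
E° = +2.500 / 2 = +1.250 V.

+1.250 V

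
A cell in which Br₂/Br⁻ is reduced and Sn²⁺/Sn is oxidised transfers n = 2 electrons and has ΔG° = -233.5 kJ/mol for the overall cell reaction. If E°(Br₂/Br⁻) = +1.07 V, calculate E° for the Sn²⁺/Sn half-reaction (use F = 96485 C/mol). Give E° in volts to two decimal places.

E°cell = −ΔG°/(nF) = −(-233.5×10³)/((2)(96485)) = +1.210 V.
Since Br₂/Br⁻ is the cathode and Sn²⁺/Sn the anode, E°cell = E°(Br₂/Br⁻) − E°(Sn²⁺/Sn).
So E°(Sn²⁺/Sn) = E°(Br₂/Br⁻) − E°cell = (+1.07) − (+1.210) = -0.14 V.

-0.14 V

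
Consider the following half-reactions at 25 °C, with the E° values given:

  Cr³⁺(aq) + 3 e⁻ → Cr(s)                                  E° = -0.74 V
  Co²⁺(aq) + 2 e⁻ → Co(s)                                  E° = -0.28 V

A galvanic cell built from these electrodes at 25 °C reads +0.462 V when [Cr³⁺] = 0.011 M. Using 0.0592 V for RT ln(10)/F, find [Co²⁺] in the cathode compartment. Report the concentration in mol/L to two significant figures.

0.058 M

Co²⁺/Co is the cathode, Cr³⁺/Cr the anode: E°cell = +0.46 V, n = 6.
Overall reaction: 3 Co²⁺(aq) + 2 Cr(s) → 3 Co(s) + 2 Cr³⁺(aq); Q = [Cr³⁺]^2/[Co²⁺]^3.
From E = E° − (0.0592/n) log Q: log Q = (E° − E)·n/0.0592 = (+0.46 − (+0.462))·6/0.0592 = -0.2027.
So 3·log[Co²⁺] = 2·log(0.011) − log Q = -3.9172 − (-0.2027) = -3.7145; log[Co²⁺] = -3.7145 / 3 = -1.2382; [Co²⁺] = 10^(-1.2382) ≈ 0.058 M.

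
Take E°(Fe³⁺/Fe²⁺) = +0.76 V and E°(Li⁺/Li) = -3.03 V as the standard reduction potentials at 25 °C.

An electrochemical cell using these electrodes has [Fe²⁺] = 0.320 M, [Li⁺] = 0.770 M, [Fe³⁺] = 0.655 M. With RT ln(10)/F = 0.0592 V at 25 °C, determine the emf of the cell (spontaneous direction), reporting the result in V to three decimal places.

Fe³⁺/Fe²⁺ is the cathode (higher E°), Li⁺/Li the anode: E°cell = +0.76 − (-3.03) = +3.79 V, n = 1.
Overall: Fe³⁺(aq) + Li(s) → Fe²⁺(aq) + Li⁺(aq)
Q = [Fe²⁺]·[Li⁺] / ([Fe³⁺]); log Q = -0.425.
E = E° − (0.0592/n) log Q = +3.79 − (0.0592/1)(-0.425) = +3.815 V.

+3.815 V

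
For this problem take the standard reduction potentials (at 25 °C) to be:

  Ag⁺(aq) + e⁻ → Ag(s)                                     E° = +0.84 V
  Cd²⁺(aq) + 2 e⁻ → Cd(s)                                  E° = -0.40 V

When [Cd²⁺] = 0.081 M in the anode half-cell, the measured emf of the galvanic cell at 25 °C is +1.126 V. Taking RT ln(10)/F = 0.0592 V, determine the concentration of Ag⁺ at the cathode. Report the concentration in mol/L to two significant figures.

Ag⁺/Ag is the cathode, Cd²⁺/Cd the anode: E°cell = +1.24 V, n = 2.
Overall reaction: 2 Ag⁺(aq) + Cd(s) → 2 Ag(s) + Cd²⁺(aq); Q = [Cd²⁺]^1/[Ag⁺]^2.
From E = E° − (0.0592/n) log Q: log Q = (E° − E)·n/0.0592 = (+1.24 − (+1.126))·2/0.0592 = 3.8514.
So 2·log[Ag⁺] = 1·log(0.081) − log Q = -1.0915 − (3.8514) = -4.9429; log[Ag⁺] = -4.9429 / 2 = -2.4714; [Ag⁺] = 10^(-2.4714) ≈ 0.0034 M.

0.0034 M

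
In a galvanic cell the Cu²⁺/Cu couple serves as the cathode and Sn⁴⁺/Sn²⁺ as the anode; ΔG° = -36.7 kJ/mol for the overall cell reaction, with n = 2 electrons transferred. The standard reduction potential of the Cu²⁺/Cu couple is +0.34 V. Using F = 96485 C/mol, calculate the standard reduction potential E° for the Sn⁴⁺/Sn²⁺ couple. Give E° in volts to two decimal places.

+0.15 V

E°cell = −ΔG°/(nF) = −(-36.7×10³)/((2)(96485)) = +0.190 V.
Since Cu²⁺/Cu is the cathode and Sn⁴⁺/Sn²⁺ the anode, E°cell = E°(Cu²⁺/Cu) − E°(Sn⁴⁺/Sn²⁺).
So E°(Sn⁴⁺/Sn²⁺) = E°(Cu²⁺/Cu) − E°cell = (+0.34) − (+0.190) = +0.15 V.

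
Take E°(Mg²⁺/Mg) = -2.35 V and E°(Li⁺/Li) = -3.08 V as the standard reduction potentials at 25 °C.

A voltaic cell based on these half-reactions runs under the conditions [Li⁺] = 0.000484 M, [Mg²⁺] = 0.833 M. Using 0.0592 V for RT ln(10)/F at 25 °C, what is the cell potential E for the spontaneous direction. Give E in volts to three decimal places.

+0.924 V

Mg²⁺/Mg is the cathode (higher E°), Li⁺/Li the anode: E°cell = -2.35 − (-3.08) = +0.73 V, n = 2.
Overall: Mg²⁺(aq) + 2 Li(s) → Mg(s) + 2 Li⁺(aq)
Q = [Li⁺]^2 / ([Mg²⁺]); log Q = -6.551.
E = E° − (0.0592/n) log Q = +0.73 − (0.0592/2)(-6.551) = +0.924 V.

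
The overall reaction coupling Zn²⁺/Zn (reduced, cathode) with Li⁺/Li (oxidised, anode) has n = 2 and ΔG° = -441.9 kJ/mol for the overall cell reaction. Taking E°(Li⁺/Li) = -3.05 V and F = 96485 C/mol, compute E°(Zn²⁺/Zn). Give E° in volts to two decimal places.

E°cell = −ΔG°/(nF) = −(-441.9×10³)/((2)(96485)) = +2.290 V.
Since Zn²⁺/Zn is the cathode and Li⁺/Li the anode, E°cell = E°(Zn²⁺/Zn) − E°(Li⁺/Li).
So E°(Zn²⁺/Zn) = E°cell + E°(Li⁺/Li) = +2.290 + (-3.05) = -0.76 V.

-0.76 V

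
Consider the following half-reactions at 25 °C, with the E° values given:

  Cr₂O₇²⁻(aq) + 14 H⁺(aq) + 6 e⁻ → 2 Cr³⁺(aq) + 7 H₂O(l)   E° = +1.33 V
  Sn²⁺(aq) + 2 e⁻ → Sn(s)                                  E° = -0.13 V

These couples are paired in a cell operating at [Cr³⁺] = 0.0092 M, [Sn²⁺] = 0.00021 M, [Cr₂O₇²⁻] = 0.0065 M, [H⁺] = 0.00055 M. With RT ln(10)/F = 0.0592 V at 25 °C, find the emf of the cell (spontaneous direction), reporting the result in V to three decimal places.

+1.137 V

Cr₂O₇²⁻/Cr³⁺ is the cathode (higher E°), Sn²⁺/Sn the anode: E°cell = +1.33 − (-0.13) = +1.46 V, n = 6.
Overall: Cr₂O₇²⁻(aq) + 14 H⁺(aq) + 3 Sn(s) → 2 Cr³⁺(aq) + 7 H₂O(l) + 3 Sn²⁺(aq)
Q = [Cr³⁺]^2·[Sn²⁺]^3 / ([Cr₂O₇²⁻]·[H⁺]^14); log Q = 32.716.
E = E° − (0.0592/n) log Q = +1.46 − (0.0592/6)(32.716) = +1.137 V.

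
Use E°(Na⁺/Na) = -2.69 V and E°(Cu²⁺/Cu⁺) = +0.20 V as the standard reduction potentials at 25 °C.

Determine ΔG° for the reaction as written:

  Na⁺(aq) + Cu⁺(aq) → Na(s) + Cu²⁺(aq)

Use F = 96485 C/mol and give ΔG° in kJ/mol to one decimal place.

+278.8 kJ/mol

As written, Na⁺/Na is reduced (cathode) and Cu²⁺/Cu⁺ is oxidised (anode), so E°cell = (-2.69) − (+0.20) = -2.89 V.
Balancing electrons gives n = 1.
ΔG° = −nFE° = −(1)(96485)(-2.89) = 278,842 J = +278.8 kJ/mol.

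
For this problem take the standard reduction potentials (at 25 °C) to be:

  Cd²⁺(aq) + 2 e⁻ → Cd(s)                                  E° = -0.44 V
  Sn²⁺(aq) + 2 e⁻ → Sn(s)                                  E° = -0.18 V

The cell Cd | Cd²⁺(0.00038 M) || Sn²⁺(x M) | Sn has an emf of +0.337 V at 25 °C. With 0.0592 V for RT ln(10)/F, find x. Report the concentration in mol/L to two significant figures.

Sn²⁺/Sn is the cathode, Cd²⁺/Cd the anode: E°cell = +0.26 V, n = 2.
Overall reaction: Sn²⁺(aq) + Cd(s) → Sn(s) + Cd²⁺(aq); Q = [Cd²⁺]^1/[Sn²⁺]^1.
From E = E° − (0.0592/n) log Q: log Q = (E° − E)·n/0.0592 = (+0.26 − (+0.337))·2/0.0592 = -2.6014.
So 1·log[Sn²⁺] = 1·log(0.00038) − log Q = -3.4202 − (-2.6014) = -0.8188; [Sn²⁺] = 10^(-0.8188) ≈ 0.15 M.

0.15 M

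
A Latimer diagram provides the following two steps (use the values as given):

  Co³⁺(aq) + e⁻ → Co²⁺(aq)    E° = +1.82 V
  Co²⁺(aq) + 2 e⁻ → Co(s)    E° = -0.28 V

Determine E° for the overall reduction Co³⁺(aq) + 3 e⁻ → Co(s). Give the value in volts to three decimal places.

Standard free energies of sequential steps add: ΔG°₃ = ΔG°₁ + ΔG°₂, so n₃E°₃ = n₁E°₁ + n₂E°₂.
E°₃ = (1×+1.82 + 2×-0.28) / 3 = (+1.260) / 3 = +0.420 V.

+0.420 V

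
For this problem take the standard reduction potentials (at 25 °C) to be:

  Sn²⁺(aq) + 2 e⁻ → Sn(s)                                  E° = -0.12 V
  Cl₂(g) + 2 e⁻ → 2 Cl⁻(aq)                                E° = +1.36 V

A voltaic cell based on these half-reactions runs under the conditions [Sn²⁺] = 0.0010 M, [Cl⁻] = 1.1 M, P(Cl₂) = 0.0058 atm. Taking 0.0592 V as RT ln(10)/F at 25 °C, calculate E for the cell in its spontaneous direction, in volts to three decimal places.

Cl₂/Cl⁻ is the cathode (higher E°), Sn²⁺/Sn the anode: E°cell = +1.36 − (-0.12) = +1.48 V, n = 2.
Overall: Cl₂(g) + Sn(s) → 2 Cl⁻(aq) + Sn²⁺(aq)
Q = [Cl⁻]^2·[Sn²⁺] / (P(Cl₂)); log Q = -0.681.
E = E° − (0.0592/n) log Q = +1.48 − (0.0592/2)(-0.681) = +1.500 V.

+1.500 V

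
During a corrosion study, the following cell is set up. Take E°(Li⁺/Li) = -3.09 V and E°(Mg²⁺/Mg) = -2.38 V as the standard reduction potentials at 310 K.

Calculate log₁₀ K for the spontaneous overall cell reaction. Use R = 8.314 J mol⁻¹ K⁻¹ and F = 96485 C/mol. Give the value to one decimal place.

23.1

Cathode: Mg²⁺/Mg; anode: Li⁺/Li. E°cell = (-2.38) − (-3.09) = +0.71 V, with n = 2.
ΔG° = −nFE° = −RT ln K, so ln K = nFE°/(RT) = (2)(96485)(+0.71) / ((8.314)(310)) = 53.159.
log₁₀ K = 53.159 / ln 10 = 23.1.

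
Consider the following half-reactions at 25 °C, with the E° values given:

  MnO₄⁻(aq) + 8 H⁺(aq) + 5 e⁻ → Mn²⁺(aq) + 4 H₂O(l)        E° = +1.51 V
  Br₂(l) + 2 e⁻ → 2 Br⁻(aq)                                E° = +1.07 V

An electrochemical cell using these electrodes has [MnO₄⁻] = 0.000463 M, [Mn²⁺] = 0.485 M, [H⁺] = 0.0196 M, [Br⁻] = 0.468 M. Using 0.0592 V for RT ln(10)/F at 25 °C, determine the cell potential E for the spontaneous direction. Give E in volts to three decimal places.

MnO₄⁻/Mn²⁺ is the cathode (higher E°), Br₂/Br⁻ the anode: E°cell = +1.51 − (+1.07) = +0.44 V, n = 10.
Overall: 2 MnO₄⁻(aq) + 16 H⁺(aq) + 10 Br⁻(aq) → 2 Mn²⁺(aq) + 8 H₂O(l) + 5 Br₂(l)
Q = [Mn²⁺]^2 / ([MnO₄⁻]^2·[H⁺]^16·[Br⁻]^10); log Q = 36.662.
E = E° − (0.0592/n) log Q = +0.44 − (0.0592/10)(36.662) = +0.223 V.

+0.223 V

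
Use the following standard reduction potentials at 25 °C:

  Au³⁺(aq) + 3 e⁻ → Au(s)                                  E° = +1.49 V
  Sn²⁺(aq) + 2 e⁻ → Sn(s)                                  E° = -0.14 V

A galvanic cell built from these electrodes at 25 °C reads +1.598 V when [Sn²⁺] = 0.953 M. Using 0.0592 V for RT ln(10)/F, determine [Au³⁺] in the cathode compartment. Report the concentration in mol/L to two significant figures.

Au³⁺/Au is the cathode, Sn²⁺/Sn the anode: E°cell = +1.63 V, n = 6.
Overall reaction: 2 Au³⁺(aq) + 3 Sn(s) → 2 Au(s) + 3 Sn²⁺(aq); Q = [Sn²⁺]^3/[Au³⁺]^2.
From E = E° − (0.0592/n) log Q: log Q = (E° − E)·n/0.0592 = (+1.63 − (+1.598))·6/0.0592 = 3.2432.
So 2·log[Au³⁺] = 3·log(0.953) − log Q = -0.0627 − (3.2432) = -3.3059; log[Au³⁺] = -3.3059 / 2 = -1.6529; [Au³⁺] = 10^(-1.6529) ≈ 0.022 M.

0.022 M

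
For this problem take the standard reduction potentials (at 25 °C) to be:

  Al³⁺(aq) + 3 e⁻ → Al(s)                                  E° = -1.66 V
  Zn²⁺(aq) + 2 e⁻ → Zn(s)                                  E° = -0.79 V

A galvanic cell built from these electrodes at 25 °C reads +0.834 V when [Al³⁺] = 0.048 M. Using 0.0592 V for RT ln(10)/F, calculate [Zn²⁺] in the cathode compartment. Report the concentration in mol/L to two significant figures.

0.0080 M

Zn²⁺/Zn is the cathode, Al³⁺/Al the anode: E°cell = +0.87 V, n = 6.
Overall reaction: 3 Zn²⁺(aq) + 2 Al(s) → 3 Zn(s) + 2 Al³⁺(aq); Q = [Al³⁺]^2/[Zn²⁺]^3.
From E = E° − (0.0592/n) log Q: log Q = (E° − E)·n/0.0592 = (+0.87 − (+0.834))·6/0.0592 = 3.6486.
So 3·log[Zn²⁺] = 2·log(0.048) − log Q = -2.6375 − (3.6486) = -6.2861; log[Zn²⁺] = -6.2861 / 3 = -2.0954; [Zn²⁺] = 10^(-2.0954) ≈ 0.0080 M.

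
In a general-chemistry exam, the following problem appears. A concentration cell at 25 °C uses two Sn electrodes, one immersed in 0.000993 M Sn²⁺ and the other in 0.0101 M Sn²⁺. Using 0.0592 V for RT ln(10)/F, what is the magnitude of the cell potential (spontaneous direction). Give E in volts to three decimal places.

For a concentration cell E°cell = 0. The 0.0101 M side is the cathode (reduction is favoured where [Sn²⁺] is higher).
With n = 2, E = −(0.0592/2) log([Sn²⁺]ₐₙ/[Sn²⁺]꜀ₐₜ) = −(0.0592/2) log(0.000993/0.0101) = −(0.0592/2)(-1.007) = +0.030 V.

+0.030 V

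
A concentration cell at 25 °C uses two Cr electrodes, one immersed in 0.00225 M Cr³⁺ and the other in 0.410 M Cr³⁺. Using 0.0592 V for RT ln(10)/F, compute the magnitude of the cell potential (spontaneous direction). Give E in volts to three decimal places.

For a concentration cell E°cell = 0. The 0.410 M side is the cathode (reduction is favoured where [Cr³⁺] is higher).
With n = 3, E = −(0.0592/3) log([Cr³⁺]ₐₙ/[Cr³⁺]꜀ₐₜ) = −(0.0592/3) log(0.00225/0.41) = −(0.0592/3)(-2.261) = +0.045 V.

+0.045 V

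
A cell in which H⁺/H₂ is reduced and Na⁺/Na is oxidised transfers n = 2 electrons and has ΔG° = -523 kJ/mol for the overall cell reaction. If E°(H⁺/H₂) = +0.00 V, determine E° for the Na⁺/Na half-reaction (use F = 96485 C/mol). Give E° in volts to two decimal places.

-2.71 V

E°cell = −ΔG°/(nF) = −(-523×10³)/((2)(96485)) = +2.710 V.
Since H⁺/H₂ is the cathode and Na⁺/Na the anode, E°cell = E°(H⁺/H₂) − E°(Na⁺/Na).
So E°(Na⁺/Na) = E°(H⁺/H₂) − E°cell = (+0.00) − (+2.710) = -2.71 V.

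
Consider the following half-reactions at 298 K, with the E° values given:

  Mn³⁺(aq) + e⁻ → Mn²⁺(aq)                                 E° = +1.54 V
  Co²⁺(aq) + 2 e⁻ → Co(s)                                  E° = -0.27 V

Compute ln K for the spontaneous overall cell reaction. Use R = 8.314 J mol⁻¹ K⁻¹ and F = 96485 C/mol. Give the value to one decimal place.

141.0

Cathode: Mn³⁺/Mn²⁺; anode: Co²⁺/Co. E°cell = (+1.54) − (-0.27) = +1.81 V, with n = 2.
ΔG° = −nFE° = −RT ln K, so ln K = nFE°/(RT) = (2)(96485)(+1.81) / ((8.314)(298)) = 140.975.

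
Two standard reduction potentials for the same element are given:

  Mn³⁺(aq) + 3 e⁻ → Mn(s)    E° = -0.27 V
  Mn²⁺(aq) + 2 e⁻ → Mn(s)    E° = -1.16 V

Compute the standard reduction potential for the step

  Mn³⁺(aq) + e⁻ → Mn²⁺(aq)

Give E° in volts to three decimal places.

+1.510 V

Sequential free energies add, so n₃E°₃ = n₁E°₁ + n₂E°₂.
With n₃ = 3, and the known step contributing 2×(-1.16) V, the unknown satisfies 1·E° = 3×(-0.27) − 2×(-1.16) = +1.510.
E° = +1.510 / 1 = +1.510 V.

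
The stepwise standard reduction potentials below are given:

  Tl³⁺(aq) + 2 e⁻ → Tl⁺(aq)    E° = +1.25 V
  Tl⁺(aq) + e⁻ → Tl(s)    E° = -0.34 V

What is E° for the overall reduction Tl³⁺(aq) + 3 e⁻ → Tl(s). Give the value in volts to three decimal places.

Adding the free-energy changes (−nFE°) of the two steps gives −n₃FE°₃ = −n₁FE°₁ − n₂FE°₂.
E°₃ = (2×+1.25 + 1×-0.34) / 3 = (+2.160) / 3 = +0.720 V.
E° values themselves are not directly additive — weighting by electron count is essential.

+0.720 V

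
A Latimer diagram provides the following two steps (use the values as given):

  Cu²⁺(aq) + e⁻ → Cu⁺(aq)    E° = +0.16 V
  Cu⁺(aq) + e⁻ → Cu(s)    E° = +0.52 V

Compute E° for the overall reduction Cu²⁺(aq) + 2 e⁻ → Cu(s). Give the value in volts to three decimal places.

Standard free energies of sequential steps add: ΔG°₃ = ΔG°₁ + ΔG°₂, so n₃E°₃ = n₁E°₁ + n₂E°₂.
E°₃ = (1×+0.16 + 1×+0.52) / 2 = (+0.680) / 2 = +0.340 V.

+0.340 V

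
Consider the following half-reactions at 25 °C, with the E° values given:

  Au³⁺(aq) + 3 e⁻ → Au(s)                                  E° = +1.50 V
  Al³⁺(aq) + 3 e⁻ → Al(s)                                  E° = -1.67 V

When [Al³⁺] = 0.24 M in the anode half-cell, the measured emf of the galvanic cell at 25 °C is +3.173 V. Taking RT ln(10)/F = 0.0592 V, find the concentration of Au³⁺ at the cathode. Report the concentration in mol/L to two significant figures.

Au³⁺/Au is the cathode, Al³⁺/Al the anode: E°cell = +3.17 V, n = 3.
Overall reaction: Au³⁺(aq) + Al(s) → Au(s) + Al³⁺(aq); Q = [Al³⁺]^1/[Au³⁺]^1.
From E = E° − (0.0592/n) log Q: log Q = (E° − E)·n/0.0592 = (+3.17 − (+3.173))·3/0.0592 = -0.1520.
So 1·log[Au³⁺] = 1·log(0.24) − log Q = -0.6198 − (-0.1520) = -0.4678; [Au³⁺] = 10^(-0.4678) ≈ 0.34 M.

0.34 M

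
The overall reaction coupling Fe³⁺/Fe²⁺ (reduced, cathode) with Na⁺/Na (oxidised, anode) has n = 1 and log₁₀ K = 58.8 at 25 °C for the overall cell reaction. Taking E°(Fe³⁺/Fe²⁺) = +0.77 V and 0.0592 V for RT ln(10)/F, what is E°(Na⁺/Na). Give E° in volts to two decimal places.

-2.71 V

E°cell = (0.0592/n)·log K = (0.0592/1)(58.8) = +3.481 V.
Since Fe³⁺/Fe²⁺ is the cathode and Na⁺/Na the anode, E°cell = E°(Fe³⁺/Fe²⁺) − E°(Na⁺/Na).
So E°(Na⁺/Na) = E°(Fe³⁺/Fe²⁺) − E°cell = (+0.77) − (+3.481) = -2.71 V.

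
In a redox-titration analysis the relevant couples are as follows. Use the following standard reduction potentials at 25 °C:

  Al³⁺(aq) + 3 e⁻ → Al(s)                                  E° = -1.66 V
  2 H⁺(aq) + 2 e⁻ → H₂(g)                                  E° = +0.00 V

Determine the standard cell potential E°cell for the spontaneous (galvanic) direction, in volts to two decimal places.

+1.66 V

The H⁺/H₂ couple has the higher reduction potential, so it is the cathode; Al³⁺/Al is oxidised at the anode.
E°cell = E°(cathode) − E°(anode) = (+0.00) − (-1.66) = +1.66 V.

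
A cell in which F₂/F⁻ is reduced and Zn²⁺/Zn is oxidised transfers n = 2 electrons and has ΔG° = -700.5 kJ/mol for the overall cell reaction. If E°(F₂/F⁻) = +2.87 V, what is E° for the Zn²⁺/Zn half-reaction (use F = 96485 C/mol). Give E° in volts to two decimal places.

-0.76 V

E°cell = −ΔG°/(nF) = −(-700.5×10³)/((2)(96485)) = +3.630 V.
Since F₂/F⁻ is the cathode and Zn²⁺/Zn the anode, E°cell = E°(F₂/F⁻) − E°(Zn²⁺/Zn).
So E°(Zn²⁺/Zn) = E°(F₂/F⁻) − E°cell = (+2.87) − (+3.630) = -0.76 V.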